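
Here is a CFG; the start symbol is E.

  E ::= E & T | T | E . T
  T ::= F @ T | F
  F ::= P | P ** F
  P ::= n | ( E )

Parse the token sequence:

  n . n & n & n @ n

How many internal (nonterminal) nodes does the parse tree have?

19

[E [E [E [E [T [F [P n]]]] . [T [F [P n]]]] & [T [F [P n]]]] & [T [F [P n]] @ [T [F [P n]]]]]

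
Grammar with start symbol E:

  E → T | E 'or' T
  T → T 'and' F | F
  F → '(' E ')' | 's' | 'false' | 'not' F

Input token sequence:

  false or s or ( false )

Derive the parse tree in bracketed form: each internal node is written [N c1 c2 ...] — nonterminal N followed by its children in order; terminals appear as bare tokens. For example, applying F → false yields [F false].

E
E or T
E or T or T
T or T or T
F or T or T
false or T or T
false or F or T
false or s or T
false or s or F
false or s or ( E )
false or s or ( T )
false or s or ( F )
false or s or ( false )

[E [E [E [T [F false]]] or [T [F s]]] or [T [F ( [E [T [F false]]] )]]]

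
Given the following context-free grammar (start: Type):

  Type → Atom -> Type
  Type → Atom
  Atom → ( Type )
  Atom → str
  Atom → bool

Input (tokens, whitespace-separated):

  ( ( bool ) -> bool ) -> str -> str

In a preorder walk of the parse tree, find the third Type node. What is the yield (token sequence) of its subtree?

bool

[Type [Atom ( [Type [Atom ( [Type [Atom bool]] )] -> [Type [Atom bool]]] )] -> [Type [Atom str] -> [Type [Atom str]]]]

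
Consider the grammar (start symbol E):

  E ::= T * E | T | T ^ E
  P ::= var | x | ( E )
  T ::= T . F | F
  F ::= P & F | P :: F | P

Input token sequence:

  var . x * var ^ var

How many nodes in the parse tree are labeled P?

4

[E [T [T [F [P var]]] . [F [P x]]] * [E [T [F [P var]]] ^ [E [T [F [P var]]]]]]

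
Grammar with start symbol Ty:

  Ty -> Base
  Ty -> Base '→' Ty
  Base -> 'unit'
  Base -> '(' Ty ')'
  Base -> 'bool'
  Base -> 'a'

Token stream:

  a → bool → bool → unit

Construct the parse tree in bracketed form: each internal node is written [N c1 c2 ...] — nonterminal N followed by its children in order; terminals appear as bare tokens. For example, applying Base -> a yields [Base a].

Ty
Base → Ty
a → Ty
a → Base → Ty
a → bool → Ty
a → bool → Base → Ty
a → bool → bool → Ty
a → bool → bool → Base
a → bool → bool → unit

[Ty [Base a] → [Ty [Base bool] → [Ty [Base bool] → [Ty [Base unit]]]]]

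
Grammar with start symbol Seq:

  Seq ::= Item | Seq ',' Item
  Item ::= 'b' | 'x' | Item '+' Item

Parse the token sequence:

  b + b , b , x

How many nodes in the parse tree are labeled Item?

5

[Seq [Seq [Seq [Item [Item b] + [Item b]]] , [Item b]] , [Item x]]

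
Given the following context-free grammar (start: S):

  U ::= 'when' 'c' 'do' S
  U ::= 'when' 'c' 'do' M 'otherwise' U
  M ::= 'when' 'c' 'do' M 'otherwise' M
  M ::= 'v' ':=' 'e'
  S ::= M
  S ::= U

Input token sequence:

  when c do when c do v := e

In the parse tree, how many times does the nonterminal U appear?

[S [U when c do [S [U when c do [S [M v := e]]]]]]

2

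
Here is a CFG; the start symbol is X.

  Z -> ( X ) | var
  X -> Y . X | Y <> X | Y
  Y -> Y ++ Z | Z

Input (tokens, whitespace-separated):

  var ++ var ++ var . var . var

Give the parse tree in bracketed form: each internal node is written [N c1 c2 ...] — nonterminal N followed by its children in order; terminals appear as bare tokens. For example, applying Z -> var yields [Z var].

[X [Y [Y [Y [Z var]] ++ [Z var]] ++ [Z var]] . [X [Y [Z var]] . [X [Y [Z var]]]]]

X
Y . X
Y ++ Z . X
Y ++ Z ++ Z . X
Z ++ Z ++ Z . X
var ++ Z ++ Z . X
var ++ var ++ Z . X
var ++ var ++ var . X
var ++ var ++ var . Y . X
var ++ var ++ var . Z . X
var ++ var ++ var . var . X
var ++ var ++ var . var . Y
var ++ var ++ var . var . Z
var ++ var ++ var . var . var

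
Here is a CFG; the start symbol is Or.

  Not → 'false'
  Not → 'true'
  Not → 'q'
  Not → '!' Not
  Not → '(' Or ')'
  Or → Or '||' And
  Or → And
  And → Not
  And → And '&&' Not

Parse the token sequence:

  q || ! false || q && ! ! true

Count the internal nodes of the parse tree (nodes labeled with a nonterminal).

[Or [Or [Or [And [Not q]]] || [And [Not ! [Not false]]]] || [And [And [Not q]] && [Not ! [Not ! [Not true]]]]]

14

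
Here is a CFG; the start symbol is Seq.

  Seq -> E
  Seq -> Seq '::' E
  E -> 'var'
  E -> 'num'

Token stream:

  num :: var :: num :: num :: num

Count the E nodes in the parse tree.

5

[Seq [Seq [Seq [Seq [Seq [E num]] :: [E var]] :: [E num]] :: [E num]] :: [E num]]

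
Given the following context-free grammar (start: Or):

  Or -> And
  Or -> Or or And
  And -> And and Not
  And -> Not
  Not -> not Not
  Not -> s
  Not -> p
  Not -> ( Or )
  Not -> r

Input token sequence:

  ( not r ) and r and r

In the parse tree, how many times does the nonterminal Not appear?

[Or [And [And [And [Not ( [Or [And [Not not [Not r]]]] )]] and [Not r]] and [Not r]]]

5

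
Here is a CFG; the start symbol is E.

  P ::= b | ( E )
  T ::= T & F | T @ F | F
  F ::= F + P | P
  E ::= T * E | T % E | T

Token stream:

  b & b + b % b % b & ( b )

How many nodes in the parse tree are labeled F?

[E [T [T [F [P b]]] & [F [F [P b]] + [P b]]] % [E [T [F [P b]]] % [E [T [T [F [P b]]] & [F [P ( [E [T [F [P b]]]] )]]]]]]

7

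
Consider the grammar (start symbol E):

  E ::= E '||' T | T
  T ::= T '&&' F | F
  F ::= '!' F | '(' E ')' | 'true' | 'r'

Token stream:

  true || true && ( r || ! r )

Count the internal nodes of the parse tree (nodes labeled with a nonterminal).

15

[E [E [T [F true]]] || [T [T [F true]] && [F ( [E [E [T [F r]]] || [T [F ! [F r]]]] )]]]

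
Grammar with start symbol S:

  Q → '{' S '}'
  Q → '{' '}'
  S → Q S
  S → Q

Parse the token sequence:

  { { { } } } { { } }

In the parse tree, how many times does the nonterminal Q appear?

5

[S [Q { [S [Q { [S [Q { }]] }]] }] [S [Q { [S [Q { }]] }]]]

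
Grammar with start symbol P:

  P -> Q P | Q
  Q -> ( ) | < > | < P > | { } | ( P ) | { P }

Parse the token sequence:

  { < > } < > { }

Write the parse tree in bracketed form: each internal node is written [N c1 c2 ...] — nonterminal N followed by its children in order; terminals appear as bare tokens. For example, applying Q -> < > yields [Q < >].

P
Q P
{ P } P
{ Q } P
{ < > } P
{ < > } Q P
{ < > } < > P
{ < > } < > Q
{ < > } < > { }

[P [Q { [P [Q < >]] }] [P [Q < >] [P [Q { }]]]]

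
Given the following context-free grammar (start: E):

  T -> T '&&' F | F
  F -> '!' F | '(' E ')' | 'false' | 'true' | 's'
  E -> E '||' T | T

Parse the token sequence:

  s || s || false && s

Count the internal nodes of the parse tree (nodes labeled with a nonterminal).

11

[E [E [E [T [F s]]] || [T [F s]]] || [T [T [F false]] && [F s]]]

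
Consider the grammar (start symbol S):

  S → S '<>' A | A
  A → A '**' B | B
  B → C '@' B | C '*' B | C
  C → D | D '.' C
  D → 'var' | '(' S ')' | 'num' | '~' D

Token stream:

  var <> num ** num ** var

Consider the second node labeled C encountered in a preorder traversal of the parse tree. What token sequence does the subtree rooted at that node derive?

num

[S [S [A [B [C [D var]]]]] <> [A [A [A [B [C [D num]]]] ** [B [C [D num]]]] ** [B [C [D var]]]]]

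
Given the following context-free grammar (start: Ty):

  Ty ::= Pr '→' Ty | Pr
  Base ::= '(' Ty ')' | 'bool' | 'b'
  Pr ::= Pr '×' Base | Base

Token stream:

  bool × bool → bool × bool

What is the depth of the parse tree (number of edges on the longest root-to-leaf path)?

5

[Ty [Pr [Pr [Base bool]] × [Base bool]] → [Ty [Pr [Pr [Base bool]] × [Base bool]]]]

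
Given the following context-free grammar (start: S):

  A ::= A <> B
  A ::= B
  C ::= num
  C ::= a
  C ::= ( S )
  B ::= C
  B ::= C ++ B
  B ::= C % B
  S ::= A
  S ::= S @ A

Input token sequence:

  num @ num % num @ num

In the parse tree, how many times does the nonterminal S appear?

[S [S [S [A [B [C num]]]] @ [A [B [C num] % [B [C num]]]]] @ [A [B [C num]]]]

3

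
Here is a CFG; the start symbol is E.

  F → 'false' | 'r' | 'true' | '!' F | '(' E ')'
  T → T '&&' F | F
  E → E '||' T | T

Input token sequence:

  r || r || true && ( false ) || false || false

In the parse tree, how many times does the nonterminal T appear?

7

[E [E [E [E [E [T [F r]]] || [T [F r]]] || [T [T [F true]] && [F ( [E [T [F false]]] )]]] || [T [F false]]] || [T [F false]]]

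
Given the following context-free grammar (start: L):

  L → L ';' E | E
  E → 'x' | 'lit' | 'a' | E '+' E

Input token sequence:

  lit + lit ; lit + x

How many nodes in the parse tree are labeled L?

2

[L [L [E [E lit] + [E lit]]] ; [E [E lit] + [E x]]]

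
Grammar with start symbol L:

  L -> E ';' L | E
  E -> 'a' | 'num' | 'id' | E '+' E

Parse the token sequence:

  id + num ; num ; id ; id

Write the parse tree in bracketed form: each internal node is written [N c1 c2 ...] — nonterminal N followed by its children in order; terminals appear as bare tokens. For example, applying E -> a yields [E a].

[L [E [E id] + [E num]] ; [L [E num] ; [L [E id] ; [L [E id]]]]]

L
E ; L
E + E ; L
id + E ; L
id + num ; L
id + num ; E ; L
id + num ; num ; L
id + num ; num ; E ; L
id + num ; num ; id ; L
id + num ; num ; id ; E
id + num ; num ; id ; id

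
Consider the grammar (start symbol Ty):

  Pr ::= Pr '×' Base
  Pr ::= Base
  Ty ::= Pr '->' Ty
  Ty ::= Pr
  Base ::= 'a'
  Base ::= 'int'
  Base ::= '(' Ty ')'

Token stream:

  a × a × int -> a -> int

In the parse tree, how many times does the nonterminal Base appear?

5

[Ty [Pr [Pr [Pr [Base a]] × [Base a]] × [Base int]] -> [Ty [Pr [Base a]] -> [Ty [Pr [Base int]]]]]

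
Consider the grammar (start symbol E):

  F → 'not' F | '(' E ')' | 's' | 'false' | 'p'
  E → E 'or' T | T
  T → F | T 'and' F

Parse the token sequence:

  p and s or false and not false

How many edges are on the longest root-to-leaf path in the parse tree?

[E [E [T [T [F p]] and [F s]]] or [T [T [F false]] and [F not [F false]]]]

5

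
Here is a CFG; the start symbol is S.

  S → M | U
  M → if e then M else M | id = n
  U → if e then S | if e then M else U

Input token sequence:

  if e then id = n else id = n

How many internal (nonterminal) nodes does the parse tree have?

[S [M if e then [M id = n] else [M id = n]]]

4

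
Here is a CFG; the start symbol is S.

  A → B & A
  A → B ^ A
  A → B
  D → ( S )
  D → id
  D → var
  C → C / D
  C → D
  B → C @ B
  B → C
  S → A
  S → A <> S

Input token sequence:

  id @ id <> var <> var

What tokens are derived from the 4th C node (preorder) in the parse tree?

var

[S [A [B [C [D id]] @ [B [C [D id]]]]] <> [S [A [B [C [D var]]]] <> [S [A [B [C [D var]]]]]]]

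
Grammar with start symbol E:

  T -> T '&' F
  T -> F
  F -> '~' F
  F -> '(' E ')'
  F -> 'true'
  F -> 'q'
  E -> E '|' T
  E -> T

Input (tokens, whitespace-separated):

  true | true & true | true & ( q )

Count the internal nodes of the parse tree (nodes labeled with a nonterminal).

16

[E [E [E [T [F true]]] | [T [T [F true]] & [F true]]] | [T [T [F true]] & [F ( [E [T [F q]]] )]]]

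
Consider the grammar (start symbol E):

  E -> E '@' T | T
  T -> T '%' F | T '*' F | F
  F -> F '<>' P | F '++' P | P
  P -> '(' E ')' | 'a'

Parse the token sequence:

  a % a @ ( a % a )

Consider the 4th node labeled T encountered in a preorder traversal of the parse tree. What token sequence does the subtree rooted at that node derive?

[E [E [T [T [F [P a]]] % [F [P a]]]] @ [T [F [P ( [E [T [T [F [P a]]] % [F [P a]]]] )]]]]

a % a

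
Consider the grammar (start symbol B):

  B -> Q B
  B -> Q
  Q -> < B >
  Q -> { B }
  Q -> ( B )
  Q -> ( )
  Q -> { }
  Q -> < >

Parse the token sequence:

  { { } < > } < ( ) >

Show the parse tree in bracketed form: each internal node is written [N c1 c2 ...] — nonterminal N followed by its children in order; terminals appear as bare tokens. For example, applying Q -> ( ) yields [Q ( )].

[B [Q { [B [Q { }] [B [Q < >]]] }] [B [Q < [B [Q ( )]] >]]]

B
Q B
{ B } B
{ Q B } B
{ { } B } B
{ { } Q } B
{ { } < > } B
{ { } < > } Q
{ { } < > } < B >
{ { } < > } < Q >
{ { } < > } < ( ) >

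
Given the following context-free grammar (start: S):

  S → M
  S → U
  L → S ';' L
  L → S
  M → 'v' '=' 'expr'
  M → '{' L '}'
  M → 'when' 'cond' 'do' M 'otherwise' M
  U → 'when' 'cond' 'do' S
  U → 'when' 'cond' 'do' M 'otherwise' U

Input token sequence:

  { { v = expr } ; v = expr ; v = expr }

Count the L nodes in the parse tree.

4

[S [M { [L [S [M { [L [S [M v = expr]]] }]] ; [L [S [M v = expr]] ; [L [S [M v = expr]]]]] }]]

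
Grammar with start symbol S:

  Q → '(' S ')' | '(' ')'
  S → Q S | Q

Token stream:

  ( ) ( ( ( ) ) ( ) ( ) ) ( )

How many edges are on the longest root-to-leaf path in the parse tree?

[S [Q ( )] [S [Q ( [S [Q ( [S [Q ( )]] )] [S [Q ( )] [S [Q ( )]]]] )] [S [Q ( )]]]]

7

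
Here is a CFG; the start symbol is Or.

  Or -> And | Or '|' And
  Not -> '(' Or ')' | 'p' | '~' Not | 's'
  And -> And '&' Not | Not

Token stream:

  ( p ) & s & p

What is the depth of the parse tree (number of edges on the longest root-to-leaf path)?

[Or [And [And [And [Not ( [Or [And [Not p]]] )]] & [Not s]] & [Not p]]]

8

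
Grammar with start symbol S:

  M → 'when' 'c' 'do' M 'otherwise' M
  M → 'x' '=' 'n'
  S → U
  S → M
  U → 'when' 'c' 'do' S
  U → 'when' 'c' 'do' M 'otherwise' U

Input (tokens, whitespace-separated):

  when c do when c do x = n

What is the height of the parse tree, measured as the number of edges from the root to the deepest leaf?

[S [U when c do [S [U when c do [S [M x = n]]]]]]

6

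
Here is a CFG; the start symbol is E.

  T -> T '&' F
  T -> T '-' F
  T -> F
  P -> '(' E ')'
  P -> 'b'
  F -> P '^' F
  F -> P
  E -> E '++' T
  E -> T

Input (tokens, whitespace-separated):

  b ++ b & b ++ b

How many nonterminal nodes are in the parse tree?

[E [E [E [T [F [P b]]]] ++ [T [T [F [P b]]] & [F [P b]]]] ++ [T [F [P b]]]]

15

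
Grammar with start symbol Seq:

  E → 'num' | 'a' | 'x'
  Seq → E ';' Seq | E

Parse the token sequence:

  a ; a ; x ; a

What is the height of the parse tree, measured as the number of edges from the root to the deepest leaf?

5

[Seq [E a] ; [Seq [E a] ; [Seq [E x] ; [Seq [E a]]]]]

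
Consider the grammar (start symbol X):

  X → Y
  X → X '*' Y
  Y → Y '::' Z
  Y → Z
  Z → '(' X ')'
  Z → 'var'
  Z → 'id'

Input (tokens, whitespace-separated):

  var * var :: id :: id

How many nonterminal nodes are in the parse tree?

[X [X [Y [Z var]]] * [Y [Y [Y [Z var]] :: [Z id]] :: [Z id]]]

10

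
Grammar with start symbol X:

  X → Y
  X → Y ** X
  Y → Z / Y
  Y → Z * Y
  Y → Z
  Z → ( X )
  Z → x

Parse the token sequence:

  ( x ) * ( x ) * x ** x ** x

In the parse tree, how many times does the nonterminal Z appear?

7

[X [Y [Z ( [X [Y [Z x]]] )] * [Y [Z ( [X [Y [Z x]]] )] * [Y [Z x]]]] ** [X [Y [Z x]] ** [X [Y [Z x]]]]]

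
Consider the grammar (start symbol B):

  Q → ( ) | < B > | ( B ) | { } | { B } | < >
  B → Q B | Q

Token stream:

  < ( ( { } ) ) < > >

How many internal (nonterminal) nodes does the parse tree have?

10

[B [Q < [B [Q ( [B [Q ( [B [Q { }]] )]] )] [B [Q < >]]] >]]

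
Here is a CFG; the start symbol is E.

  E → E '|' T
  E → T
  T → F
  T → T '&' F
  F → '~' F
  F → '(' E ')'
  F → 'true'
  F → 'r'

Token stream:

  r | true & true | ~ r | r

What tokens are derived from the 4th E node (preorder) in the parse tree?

r

[E [E [E [E [T [F r]]] | [T [T [F true]] & [F true]]] | [T [F ~ [F r]]]] | [T [F r]]]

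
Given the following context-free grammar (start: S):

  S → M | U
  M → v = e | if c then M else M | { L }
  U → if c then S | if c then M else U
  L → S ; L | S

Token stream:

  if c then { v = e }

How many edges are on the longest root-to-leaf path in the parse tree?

7

[S [U if c then [S [M { [L [S [M v = e]]] }]]]]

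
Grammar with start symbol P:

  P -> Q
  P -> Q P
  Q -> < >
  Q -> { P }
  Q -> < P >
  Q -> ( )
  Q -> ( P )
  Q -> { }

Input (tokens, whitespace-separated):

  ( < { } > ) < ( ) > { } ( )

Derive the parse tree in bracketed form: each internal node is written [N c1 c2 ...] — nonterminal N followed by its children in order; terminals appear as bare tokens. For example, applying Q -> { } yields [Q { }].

P
Q P
( P ) P
( Q ) P
( < P > ) P
( < Q > ) P
( < { } > ) P
( < { } > ) Q P
( < { } > ) < P > P
( < { } > ) < Q > P
( < { } > ) < ( ) > P
( < { } > ) < ( ) > Q P
( < { } > ) < ( ) > { } P
( < { } > ) < ( ) > { } Q
( < { } > ) < ( ) > { } ( )

[P [Q ( [P [Q < [P [Q { }]] >]] )] [P [Q < [P [Q ( )]] >] [P [Q { }] [P [Q ( )]]]]]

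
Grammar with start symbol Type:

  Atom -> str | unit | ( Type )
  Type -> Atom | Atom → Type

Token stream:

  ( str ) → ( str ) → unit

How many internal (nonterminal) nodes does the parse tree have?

10

[Type [Atom ( [Type [Atom str]] )] → [Type [Atom ( [Type [Atom str]] )] → [Type [Atom unit]]]]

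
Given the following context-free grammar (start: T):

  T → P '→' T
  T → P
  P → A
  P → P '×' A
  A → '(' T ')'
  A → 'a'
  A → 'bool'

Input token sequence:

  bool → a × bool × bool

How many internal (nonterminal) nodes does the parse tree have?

[T [P [A bool]] → [T [P [P [P [A a]] × [A bool]] × [A bool]]]]

10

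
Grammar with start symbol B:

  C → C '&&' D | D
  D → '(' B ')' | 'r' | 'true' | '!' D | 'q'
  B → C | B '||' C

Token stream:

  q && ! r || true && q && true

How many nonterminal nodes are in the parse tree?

[B [B [C [C [D q]] && [D ! [D r]]]] || [C [C [C [D true]] && [D q]] && [D true]]]

13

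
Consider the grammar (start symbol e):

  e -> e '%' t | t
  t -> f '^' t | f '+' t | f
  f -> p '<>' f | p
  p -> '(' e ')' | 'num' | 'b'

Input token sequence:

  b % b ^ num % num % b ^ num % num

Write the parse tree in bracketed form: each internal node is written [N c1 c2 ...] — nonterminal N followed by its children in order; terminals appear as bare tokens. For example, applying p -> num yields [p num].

[e [e [e [e [e [t [f [p b]]]] % [t [f [p b]] ^ [t [f [p num]]]]] % [t [f [p num]]]] % [t [f [p b]] ^ [t [f [p num]]]]] % [t [f [p num]]]]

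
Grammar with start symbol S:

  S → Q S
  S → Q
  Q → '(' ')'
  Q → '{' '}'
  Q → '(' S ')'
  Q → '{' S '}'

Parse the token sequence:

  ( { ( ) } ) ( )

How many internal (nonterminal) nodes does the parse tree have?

[S [Q ( [S [Q { [S [Q ( )]] }]] )] [S [Q ( )]]]

8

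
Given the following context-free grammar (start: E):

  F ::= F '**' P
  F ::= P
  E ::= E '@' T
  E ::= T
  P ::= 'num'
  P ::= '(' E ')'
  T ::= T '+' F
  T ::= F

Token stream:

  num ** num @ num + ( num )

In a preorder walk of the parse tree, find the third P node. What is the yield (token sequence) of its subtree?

[E [E [T [F [F [P num]] ** [P num]]]] @ [T [T [F [P num]]] + [F [P ( [E [T [F [P num]]]] )]]]]

num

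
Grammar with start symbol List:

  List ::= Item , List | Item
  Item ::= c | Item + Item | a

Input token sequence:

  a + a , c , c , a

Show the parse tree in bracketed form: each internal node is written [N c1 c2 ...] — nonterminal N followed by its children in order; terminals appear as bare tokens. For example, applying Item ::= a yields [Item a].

[List [Item [Item a] + [Item a]] , [List [Item c] , [List [Item c] , [List [Item a]]]]]

List
Item , List
Item + Item , List
a + Item , List
a + a , List
a + a , Item , List
a + a , c , List
a + a , c , Item , List
a + a , c , c , List
a + a , c , c , Item
a + a , c , c , a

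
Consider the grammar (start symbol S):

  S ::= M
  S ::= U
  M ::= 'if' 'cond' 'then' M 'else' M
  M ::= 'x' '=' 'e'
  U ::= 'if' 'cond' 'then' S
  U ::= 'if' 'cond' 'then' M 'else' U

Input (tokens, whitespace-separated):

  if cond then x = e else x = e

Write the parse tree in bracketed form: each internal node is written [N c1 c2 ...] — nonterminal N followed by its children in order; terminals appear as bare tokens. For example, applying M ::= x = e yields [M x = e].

[S [M if cond then [M x = e] else [M x = e]]]

S
M
if cond then M else M
if cond then x = e else M
if cond then x = e else x = e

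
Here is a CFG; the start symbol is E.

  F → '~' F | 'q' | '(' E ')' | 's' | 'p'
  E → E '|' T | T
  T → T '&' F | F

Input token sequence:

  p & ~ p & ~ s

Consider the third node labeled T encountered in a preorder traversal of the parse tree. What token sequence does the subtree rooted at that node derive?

[E [T [T [T [F p]] & [F ~ [F p]]] & [F ~ [F s]]]]

p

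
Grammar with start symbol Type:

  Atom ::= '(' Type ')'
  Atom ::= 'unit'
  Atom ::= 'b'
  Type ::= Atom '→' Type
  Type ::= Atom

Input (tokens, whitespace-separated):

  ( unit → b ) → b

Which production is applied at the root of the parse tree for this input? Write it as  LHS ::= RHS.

Type ::= Atom '→' Type

[Type [Atom ( [Type [Atom unit] → [Type [Atom b]]] )] → [Type [Atom b]]]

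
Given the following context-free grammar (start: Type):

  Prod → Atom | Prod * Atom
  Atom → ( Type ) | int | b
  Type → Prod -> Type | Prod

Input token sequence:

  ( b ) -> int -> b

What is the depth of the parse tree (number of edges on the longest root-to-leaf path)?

[Type [Prod [Atom ( [Type [Prod [Atom b]]] )]] -> [Type [Prod [Atom int]] -> [Type [Prod [Atom b]]]]]

6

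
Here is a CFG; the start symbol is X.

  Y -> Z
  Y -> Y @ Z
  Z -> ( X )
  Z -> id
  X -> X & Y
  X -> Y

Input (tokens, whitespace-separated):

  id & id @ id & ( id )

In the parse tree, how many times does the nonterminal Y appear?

5

[X [X [X [Y [Z id]]] & [Y [Y [Z id]] @ [Z id]]] & [Y [Z ( [X [Y [Z id]]] )]]]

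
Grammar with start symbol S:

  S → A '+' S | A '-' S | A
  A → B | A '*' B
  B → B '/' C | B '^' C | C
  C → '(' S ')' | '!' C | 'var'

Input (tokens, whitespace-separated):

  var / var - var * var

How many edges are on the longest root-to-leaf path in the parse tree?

[S [A [B [B [C var]] / [C var]]] - [S [A [A [B [C var]]] * [B [C var]]]]]

6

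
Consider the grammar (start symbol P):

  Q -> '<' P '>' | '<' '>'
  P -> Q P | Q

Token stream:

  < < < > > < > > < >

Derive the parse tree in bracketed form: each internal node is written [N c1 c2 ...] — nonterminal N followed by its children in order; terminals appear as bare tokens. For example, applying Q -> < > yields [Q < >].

[P [Q < [P [Q < [P [Q < >]] >] [P [Q < >]]] >] [P [Q < >]]]

P
Q P
< P > P
< Q P > P
< < P > P > P
< < Q > P > P
< < < > > P > P
< < < > > Q > P
< < < > > < > > P
< < < > > < > > Q
< < < > > < > > < >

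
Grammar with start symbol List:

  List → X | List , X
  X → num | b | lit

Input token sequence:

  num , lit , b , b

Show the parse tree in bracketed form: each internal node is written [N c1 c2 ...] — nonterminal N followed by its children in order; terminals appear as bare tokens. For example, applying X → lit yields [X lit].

List
List , X
List , X , X
List , X , X , X
X , X , X , X
num , X , X , X
num , lit , X , X
num , lit , b , X
num , lit , b , b

[List [List [List [List [X num]] , [X lit]] , [X b]] , [X b]]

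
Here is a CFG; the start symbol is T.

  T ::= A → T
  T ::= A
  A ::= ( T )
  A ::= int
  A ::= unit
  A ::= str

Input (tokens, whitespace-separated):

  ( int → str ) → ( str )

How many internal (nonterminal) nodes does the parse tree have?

10

[T [A ( [T [A int] → [T [A str]]] )] → [T [A ( [T [A str]] )]]]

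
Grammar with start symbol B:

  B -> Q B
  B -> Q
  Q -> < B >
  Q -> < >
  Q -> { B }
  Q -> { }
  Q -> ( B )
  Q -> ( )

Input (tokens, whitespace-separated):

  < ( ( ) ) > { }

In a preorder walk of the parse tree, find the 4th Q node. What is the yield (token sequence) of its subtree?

[B [Q < [B [Q ( [B [Q ( )]] )]] >] [B [Q { }]]]

{ }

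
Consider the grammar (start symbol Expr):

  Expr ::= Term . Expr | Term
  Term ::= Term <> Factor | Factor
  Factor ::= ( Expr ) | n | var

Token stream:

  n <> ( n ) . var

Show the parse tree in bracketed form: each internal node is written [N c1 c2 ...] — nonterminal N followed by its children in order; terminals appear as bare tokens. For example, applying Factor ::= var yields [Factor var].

[Expr [Term [Term [Factor n]] <> [Factor ( [Expr [Term [Factor n]]] )]] . [Expr [Term [Factor var]]]]

Expr
Term . Expr
Term <> Factor . Expr
Factor <> Factor . Expr
n <> Factor . Expr
n <> ( Expr ) . Expr
n <> ( Term ) . Expr
n <> ( Factor ) . Expr
n <> ( n ) . Expr
n <> ( n ) . Term
n <> ( n ) . Factor
n <> ( n ) . var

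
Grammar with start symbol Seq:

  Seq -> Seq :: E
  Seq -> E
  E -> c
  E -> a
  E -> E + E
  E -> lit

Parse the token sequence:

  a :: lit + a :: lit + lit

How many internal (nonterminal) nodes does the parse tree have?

[Seq [Seq [Seq [E a]] :: [E [E lit] + [E a]]] :: [E [E lit] + [E lit]]]

10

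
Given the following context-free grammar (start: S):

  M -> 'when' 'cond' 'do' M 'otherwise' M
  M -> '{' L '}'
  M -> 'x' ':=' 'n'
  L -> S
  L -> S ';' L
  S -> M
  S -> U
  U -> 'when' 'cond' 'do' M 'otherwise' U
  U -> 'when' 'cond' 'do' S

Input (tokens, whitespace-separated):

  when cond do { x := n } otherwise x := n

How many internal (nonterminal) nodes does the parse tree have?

7

[S [M when cond do [M { [L [S [M x := n]]] }] otherwise [M x := n]]]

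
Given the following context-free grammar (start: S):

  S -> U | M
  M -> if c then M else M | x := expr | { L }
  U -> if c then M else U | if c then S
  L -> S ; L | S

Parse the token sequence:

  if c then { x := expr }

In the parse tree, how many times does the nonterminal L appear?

[S [U if c then [S [M { [L [S [M x := expr]]] }]]]]

1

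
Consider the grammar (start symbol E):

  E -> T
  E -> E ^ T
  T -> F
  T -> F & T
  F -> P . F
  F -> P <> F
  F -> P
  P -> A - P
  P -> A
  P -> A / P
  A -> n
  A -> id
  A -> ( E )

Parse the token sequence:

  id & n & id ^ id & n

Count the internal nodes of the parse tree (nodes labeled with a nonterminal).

22

[E [E [T [F [P [A id]]] & [T [F [P [A n]]] & [T [F [P [A id]]]]]]] ^ [T [F [P [A id]]] & [T [F [P [A n]]]]]]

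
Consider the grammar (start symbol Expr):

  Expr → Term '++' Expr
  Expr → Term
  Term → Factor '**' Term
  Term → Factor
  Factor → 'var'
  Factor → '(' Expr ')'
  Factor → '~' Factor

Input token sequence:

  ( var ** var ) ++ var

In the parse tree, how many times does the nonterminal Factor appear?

4

[Expr [Term [Factor ( [Expr [Term [Factor var] ** [Term [Factor var]]]] )]] ++ [Expr [Term [Factor var]]]]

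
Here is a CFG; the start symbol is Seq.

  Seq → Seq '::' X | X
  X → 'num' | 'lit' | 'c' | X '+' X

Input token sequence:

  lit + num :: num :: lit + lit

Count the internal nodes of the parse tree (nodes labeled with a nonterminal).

10

[Seq [Seq [Seq [X [X lit] + [X num]]] :: [X num]] :: [X [X lit] + [X lit]]]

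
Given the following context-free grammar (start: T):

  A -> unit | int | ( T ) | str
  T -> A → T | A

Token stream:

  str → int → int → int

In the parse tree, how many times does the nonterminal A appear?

[T [A str] → [T [A int] → [T [A int] → [T [A int]]]]]

4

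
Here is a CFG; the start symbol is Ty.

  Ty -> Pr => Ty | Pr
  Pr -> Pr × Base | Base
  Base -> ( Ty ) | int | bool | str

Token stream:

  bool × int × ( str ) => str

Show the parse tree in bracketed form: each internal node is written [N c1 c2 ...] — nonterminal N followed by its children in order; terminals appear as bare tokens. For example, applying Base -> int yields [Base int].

[Ty [Pr [Pr [Pr [Base bool]] × [Base int]] × [Base ( [Ty [Pr [Base str]]] )]] => [Ty [Pr [Base str]]]]

Ty
Pr => Ty
Pr × Base => Ty
Pr × Base × Base => Ty
Base × Base × Base => Ty
bool × Base × Base => Ty
bool × int × Base => Ty
bool × int × ( Ty ) => Ty
bool × int × ( Pr ) => Ty
bool × int × ( Base ) => Ty
bool × int × ( str ) => Ty
bool × int × ( str ) => Pr
bool × int × ( str ) => Base
bool × int × ( str ) => str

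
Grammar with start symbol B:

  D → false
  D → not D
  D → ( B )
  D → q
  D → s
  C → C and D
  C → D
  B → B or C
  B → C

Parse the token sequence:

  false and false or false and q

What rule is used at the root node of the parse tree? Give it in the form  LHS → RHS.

[B [B [C [C [D false]] and [D false]]] or [C [C [D false]] and [D q]]]

B → B or C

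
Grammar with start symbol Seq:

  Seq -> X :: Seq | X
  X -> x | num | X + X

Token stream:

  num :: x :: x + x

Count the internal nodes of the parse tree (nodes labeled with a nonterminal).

[Seq [X num] :: [Seq [X x] :: [Seq [X [X x] + [X x]]]]]

8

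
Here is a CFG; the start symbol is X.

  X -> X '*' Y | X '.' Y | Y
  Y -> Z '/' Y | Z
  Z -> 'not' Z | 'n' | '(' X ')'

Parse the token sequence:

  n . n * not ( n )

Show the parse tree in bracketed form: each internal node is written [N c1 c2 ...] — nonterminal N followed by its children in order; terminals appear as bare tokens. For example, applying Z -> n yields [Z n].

[X [X [X [Y [Z n]]] . [Y [Z n]]] * [Y [Z not [Z ( [X [Y [Z n]]] )]]]]

X
X * Y
X . Y * Y
Y . Y * Y
Z . Y * Y
n . Y * Y
n . Z * Y
n . n * Y
n . n * Z
n . n * not Z
n . n * not ( X )
n . n * not ( Y )
n . n * not ( Z )
n . n * not ( n )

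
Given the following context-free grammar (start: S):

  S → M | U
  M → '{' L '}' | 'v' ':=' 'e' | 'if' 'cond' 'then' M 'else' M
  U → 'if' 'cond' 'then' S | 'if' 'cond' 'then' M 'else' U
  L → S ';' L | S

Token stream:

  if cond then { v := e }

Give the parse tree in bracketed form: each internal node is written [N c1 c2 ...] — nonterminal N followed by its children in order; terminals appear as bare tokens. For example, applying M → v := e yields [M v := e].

[S [U if cond then [S [M { [L [S [M v := e]]] }]]]]

S
U
if cond then S
if cond then M
if cond then { L }
if cond then { S }
if cond then { M }
if cond then { v := e }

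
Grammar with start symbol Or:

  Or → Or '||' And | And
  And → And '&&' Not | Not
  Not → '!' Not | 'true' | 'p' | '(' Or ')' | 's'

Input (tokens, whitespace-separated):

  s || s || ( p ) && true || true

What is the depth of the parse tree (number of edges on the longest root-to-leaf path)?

8

[Or [Or [Or [Or [And [Not s]]] || [And [Not s]]] || [And [And [Not ( [Or [And [Not p]]] )]] && [Not true]]] || [And [Not true]]]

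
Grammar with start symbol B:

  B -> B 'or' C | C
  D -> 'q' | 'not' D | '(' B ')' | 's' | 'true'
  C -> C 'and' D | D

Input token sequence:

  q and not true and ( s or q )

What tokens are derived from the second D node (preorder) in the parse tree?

[B [C [C [C [D q]] and [D not [D true]]] and [D ( [B [B [C [D s]]] or [C [D q]]] )]]]

not true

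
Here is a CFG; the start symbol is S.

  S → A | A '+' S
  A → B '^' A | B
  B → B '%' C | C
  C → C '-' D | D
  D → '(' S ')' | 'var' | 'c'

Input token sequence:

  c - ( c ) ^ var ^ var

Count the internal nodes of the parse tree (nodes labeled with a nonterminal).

20

[S [A [B [C [C [D c]] - [D ( [S [A [B [C [D c]]]]] )]]] ^ [A [B [C [D var]]] ^ [A [B [C [D var]]]]]]]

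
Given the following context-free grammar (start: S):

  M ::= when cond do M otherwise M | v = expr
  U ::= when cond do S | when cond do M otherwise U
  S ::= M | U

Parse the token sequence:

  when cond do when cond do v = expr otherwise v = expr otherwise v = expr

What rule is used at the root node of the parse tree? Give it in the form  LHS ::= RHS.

S ::= M

[S [M when cond do [M when cond do [M v = expr] otherwise [M v = expr]] otherwise [M v = expr]]]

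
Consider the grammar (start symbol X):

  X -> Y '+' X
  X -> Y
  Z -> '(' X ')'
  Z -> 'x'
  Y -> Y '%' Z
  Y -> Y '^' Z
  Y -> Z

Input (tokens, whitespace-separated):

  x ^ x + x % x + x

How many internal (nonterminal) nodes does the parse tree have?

13

[X [Y [Y [Z x]] ^ [Z x]] + [X [Y [Y [Z x]] % [Z x]] + [X [Y [Z x]]]]]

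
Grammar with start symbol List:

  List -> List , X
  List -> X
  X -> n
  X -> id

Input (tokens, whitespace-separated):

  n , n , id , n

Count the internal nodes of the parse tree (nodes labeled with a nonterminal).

8

[List [List [List [List [X n]] , [X n]] , [X id]] , [X n]]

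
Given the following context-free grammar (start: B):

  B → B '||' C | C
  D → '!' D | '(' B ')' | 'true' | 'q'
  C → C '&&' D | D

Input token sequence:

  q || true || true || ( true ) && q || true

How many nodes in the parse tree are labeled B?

6

[B [B [B [B [B [C [D q]]] || [C [D true]]] || [C [D true]]] || [C [C [D ( [B [C [D true]]] )]] && [D q]]] || [C [D true]]]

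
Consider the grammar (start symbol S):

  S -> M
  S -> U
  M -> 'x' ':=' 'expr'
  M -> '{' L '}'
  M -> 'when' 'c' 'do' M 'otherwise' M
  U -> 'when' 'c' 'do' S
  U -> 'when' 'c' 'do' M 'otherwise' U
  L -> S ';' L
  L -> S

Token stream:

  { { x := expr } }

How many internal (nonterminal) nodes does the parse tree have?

8

[S [M { [L [S [M { [L [S [M x := expr]]] }]]] }]]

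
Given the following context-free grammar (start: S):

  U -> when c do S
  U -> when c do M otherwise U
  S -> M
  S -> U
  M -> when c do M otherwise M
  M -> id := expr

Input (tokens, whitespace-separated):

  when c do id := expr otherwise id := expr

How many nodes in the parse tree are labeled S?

1

[S [M when c do [M id := expr] otherwise [M id := expr]]]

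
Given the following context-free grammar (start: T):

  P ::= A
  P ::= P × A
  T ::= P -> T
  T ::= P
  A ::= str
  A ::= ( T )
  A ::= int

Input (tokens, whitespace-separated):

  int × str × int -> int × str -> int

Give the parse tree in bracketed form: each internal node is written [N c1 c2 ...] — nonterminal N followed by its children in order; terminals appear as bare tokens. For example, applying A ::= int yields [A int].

T
P -> T
P × A -> T
P × A × A -> T
A × A × A -> T
int × A × A -> T
int × str × A -> T
int × str × int -> T
int × str × int -> P -> T
int × str × int -> P × A -> T
int × str × int -> A × A -> T
int × str × int -> int × A -> T
int × str × int -> int × str -> T
int × str × int -> int × str -> P
int × str × int -> int × str -> A
int × str × int -> int × str -> int

[T [P [P [P [A int]] × [A str]] × [A int]] -> [T [P [P [A int]] × [A str]] -> [T [P [A int]]]]]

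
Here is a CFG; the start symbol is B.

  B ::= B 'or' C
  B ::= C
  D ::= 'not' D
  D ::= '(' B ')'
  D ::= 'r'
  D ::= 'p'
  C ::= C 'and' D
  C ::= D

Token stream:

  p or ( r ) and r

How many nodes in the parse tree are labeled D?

[B [B [C [D p]]] or [C [C [D ( [B [C [D r]]] )]] and [D r]]]

4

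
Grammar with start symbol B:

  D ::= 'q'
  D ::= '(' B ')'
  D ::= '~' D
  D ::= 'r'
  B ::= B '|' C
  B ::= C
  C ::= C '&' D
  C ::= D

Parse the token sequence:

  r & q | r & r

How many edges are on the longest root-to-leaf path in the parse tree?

[B [B [C [C [D r]] & [D q]]] | [C [C [D r]] & [D r]]]

5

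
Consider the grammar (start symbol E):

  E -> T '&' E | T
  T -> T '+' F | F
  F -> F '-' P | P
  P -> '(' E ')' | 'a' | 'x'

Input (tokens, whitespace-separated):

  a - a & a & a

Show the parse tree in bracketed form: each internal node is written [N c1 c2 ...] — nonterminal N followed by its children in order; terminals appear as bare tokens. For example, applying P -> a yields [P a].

E
T & E
F & E
F - P & E
P - P & E
a - P & E
a - a & E
a - a & T & E
a - a & F & E
a - a & P & E
a - a & a & E
a - a & a & T
a - a & a & F
a - a & a & P
a - a & a & a

[E [T [F [F [P a]] - [P a]]] & [E [T [F [P a]]] & [E [T [F [P a]]]]]]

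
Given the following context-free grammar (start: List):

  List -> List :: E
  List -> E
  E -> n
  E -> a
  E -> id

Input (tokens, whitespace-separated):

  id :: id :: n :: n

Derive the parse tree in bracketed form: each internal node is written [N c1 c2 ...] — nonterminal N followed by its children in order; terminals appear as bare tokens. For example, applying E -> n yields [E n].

List
List :: E
List :: E :: E
List :: E :: E :: E
E :: E :: E :: E
id :: E :: E :: E
id :: id :: E :: E
id :: id :: n :: E
id :: id :: n :: n

[List [List [List [List [E id]] :: [E id]] :: [E n]] :: [E n]]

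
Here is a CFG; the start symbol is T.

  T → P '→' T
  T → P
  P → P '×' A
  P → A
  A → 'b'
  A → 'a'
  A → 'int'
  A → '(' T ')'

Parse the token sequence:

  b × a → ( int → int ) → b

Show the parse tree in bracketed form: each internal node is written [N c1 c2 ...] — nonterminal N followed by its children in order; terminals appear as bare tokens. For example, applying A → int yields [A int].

T
P → T
P × A → T
A × A → T
b × A → T
b × a → T
b × a → P → T
b × a → A → T
b × a → ( T ) → T
b × a → ( P → T ) → T
b × a → ( A → T ) → T
b × a → ( int → T ) → T
b × a → ( int → P ) → T
b × a → ( int → A ) → T
b × a → ( int → int ) → T
b × a → ( int → int ) → P
b × a → ( int → int ) → A
b × a → ( int → int ) → b

[T [P [P [A b]] × [A a]] → [T [P [A ( [T [P [A int]] → [T [P [A int]]]] )]] → [T [P [A b]]]]]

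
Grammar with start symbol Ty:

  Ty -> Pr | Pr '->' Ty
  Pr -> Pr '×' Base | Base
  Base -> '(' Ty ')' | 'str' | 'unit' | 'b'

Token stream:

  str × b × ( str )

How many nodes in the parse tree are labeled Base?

4

[Ty [Pr [Pr [Pr [Base str]] × [Base b]] × [Base ( [Ty [Pr [Base str]]] )]]]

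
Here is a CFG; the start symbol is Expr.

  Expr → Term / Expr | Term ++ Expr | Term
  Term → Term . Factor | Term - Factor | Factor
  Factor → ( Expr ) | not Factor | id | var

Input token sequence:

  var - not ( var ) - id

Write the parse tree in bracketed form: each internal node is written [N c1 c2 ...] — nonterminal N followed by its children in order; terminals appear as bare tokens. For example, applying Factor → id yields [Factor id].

[Expr [Term [Term [Term [Factor var]] - [Factor not [Factor ( [Expr [Term [Factor var]]] )]]] - [Factor id]]]

Expr
Term
Term - Factor
Term - Factor - Factor
Factor - Factor - Factor
var - Factor - Factor
var - not Factor - Factor
var - not ( Expr ) - Factor
var - not ( Term ) - Factor
var - not ( Factor ) - Factor
var - not ( var ) - Factor
var - not ( var ) - id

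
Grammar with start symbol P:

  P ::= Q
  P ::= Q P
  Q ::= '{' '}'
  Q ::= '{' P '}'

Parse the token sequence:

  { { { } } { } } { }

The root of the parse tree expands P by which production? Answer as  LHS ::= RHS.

[P [Q { [P [Q { [P [Q { }]] }] [P [Q { }]]] }] [P [Q { }]]]

P ::= Q P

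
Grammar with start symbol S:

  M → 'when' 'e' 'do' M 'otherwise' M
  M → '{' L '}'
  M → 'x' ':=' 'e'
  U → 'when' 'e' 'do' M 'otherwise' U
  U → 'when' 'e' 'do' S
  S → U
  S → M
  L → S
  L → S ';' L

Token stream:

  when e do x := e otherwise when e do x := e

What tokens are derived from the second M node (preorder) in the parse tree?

[S [U when e do [M x := e] otherwise [U when e do [S [M x := e]]]]]

x := e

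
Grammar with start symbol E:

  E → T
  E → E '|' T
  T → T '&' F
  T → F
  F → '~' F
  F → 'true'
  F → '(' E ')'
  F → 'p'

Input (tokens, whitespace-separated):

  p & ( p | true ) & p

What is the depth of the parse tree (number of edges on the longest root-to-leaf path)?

8

[E [T [T [T [F p]] & [F ( [E [E [T [F p]]] | [T [F true]]] )]] & [F p]]]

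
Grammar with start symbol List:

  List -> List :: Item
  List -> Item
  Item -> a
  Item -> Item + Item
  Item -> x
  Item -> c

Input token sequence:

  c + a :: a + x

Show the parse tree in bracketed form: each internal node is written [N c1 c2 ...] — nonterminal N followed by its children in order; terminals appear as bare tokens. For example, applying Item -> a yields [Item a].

[List [List [Item [Item c] + [Item a]]] :: [Item [Item a] + [Item x]]]

List
List :: Item
Item :: Item
Item + Item :: Item
c + Item :: Item
c + a :: Item
c + a :: Item + Item
c + a :: a + Item
c + a :: a + x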